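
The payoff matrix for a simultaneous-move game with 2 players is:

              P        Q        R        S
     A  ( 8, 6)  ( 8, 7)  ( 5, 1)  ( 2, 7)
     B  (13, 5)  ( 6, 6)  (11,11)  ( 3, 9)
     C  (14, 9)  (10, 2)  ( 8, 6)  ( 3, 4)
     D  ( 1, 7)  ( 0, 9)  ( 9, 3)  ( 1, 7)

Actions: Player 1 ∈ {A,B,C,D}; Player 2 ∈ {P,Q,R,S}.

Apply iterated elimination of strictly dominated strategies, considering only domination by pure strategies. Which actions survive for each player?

Remaining: P1:{B,C} P2:{P,R}

P1 drop A (C beats it: P:14>8 Q:10>8 R:8>5 S:3>2)
P1 drop D (B beats it: P:13>1 Q:6>0 R:11>9 S:3>1)
P2 drop Q (R beats it: B:11>6 C:6>2)
P2 drop S (R beats it: B:11>9 C:6>4)
P1→{B,C} P2→{P,R}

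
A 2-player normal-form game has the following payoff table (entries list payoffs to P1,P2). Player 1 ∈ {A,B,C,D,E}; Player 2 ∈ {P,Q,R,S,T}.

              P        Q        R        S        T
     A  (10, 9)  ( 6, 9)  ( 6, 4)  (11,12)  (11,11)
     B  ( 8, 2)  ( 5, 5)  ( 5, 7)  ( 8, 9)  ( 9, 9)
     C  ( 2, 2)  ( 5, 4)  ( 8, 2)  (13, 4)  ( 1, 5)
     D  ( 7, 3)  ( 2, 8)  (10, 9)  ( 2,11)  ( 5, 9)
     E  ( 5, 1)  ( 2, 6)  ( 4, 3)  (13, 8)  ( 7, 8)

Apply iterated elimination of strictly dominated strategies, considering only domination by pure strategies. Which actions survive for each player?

P1 drop B (A beats it: P:10>8 Q:6>5 R:6>5 S:11>8 T:11>9)
P2 drop P (S beats it: A:12>9 C:4>2 D:11>3 E:8>1)
P2 drop Q (T beats it: A:11>9 C:5>4 D:9>8 E:8>6)
P2 drop R (S beats it: A:12>4 C:4>2 D:11>9 E:8>3)
P1 drop D (A beats it: S:11>2 T:11>5)
P1→{A,C,E} P2→{S,T}

Survivors P1:{A,C,E} P2:{S,T}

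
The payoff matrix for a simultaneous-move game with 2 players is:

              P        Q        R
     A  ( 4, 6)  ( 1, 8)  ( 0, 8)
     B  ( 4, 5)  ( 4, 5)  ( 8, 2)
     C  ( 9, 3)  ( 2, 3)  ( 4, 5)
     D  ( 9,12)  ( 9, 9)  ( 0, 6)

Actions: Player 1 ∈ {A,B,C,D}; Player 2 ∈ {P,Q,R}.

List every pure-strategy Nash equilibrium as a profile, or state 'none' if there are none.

NE set: (D,P)

(A,P): not NE [P1→D gives 9>4; P2→R gives 8>6]
(A,Q): not NE [P1→D gives 9>1]
(A,R): not NE [P1→B gives 8>0]
(B,P): not NE [P1→D gives 9>4]
(B,Q): not NE [P1→D gives 9>4]
(B,R): not NE [P2→Q gives 5>2]
(C,P): not NE [P2→R gives 5>3]
(C,Q): not NE [P1→D gives 9>2; P2→R gives 5>3]
(C,R): not NE [P1→B gives 8>4]
(D,P): NE
(D,Q): not NE [P2→P gives 12>9]
(D,R): not NE [P1→B gives 8>0; P2→P gives 12>6]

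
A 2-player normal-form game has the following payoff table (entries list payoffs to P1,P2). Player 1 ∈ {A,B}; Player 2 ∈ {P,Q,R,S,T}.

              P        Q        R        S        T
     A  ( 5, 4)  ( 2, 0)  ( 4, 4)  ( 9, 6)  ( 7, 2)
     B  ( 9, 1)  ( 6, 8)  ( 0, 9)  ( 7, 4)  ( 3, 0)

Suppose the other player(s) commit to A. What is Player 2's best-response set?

u_2(P vs A) = 4
u_2(Q vs A) = 0
u_2(R vs A) = 4
u_2(S vs A) = 6
u_2(T vs A) = 2
max payoff 6 at {S}

argmax u_2 = {S}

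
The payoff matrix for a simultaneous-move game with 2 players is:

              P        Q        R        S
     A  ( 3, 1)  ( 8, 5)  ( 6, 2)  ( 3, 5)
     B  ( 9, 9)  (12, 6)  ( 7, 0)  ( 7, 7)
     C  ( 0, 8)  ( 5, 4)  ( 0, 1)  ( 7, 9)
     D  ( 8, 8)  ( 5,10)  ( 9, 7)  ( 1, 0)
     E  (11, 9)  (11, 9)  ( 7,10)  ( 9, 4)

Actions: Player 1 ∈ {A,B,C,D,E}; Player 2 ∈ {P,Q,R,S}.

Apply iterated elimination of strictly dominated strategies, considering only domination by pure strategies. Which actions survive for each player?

Remaining: P1:{B,D,E} P2:{P,Q,R}

P1 drop A (B beats it: P:9>3 Q:12>8 R:7>6 S:7>3)
P1 drop C (E beats it: P:11>0 Q:11>5 R:7>0 S:9>7)
P2 drop S (P beats it: B:9>7 D:8>0 E:9>4)
P1→{B,D,E} P2→{P,Q,R}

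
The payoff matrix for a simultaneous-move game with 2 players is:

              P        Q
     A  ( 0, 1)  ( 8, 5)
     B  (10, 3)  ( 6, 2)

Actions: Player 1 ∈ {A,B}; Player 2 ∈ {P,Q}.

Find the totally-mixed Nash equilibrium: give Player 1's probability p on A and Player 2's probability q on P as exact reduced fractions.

P1 indiff ⇒ q·0+(1-q)·8 = q·10+(1-q)·6 ⇒ q(-10) = (1-q)(-2) ⇒ q = 1/6
P2 indiff ⇒ p·1+(1-p)·3 = p·5+(1-p)·2 ⇒ p(-4) = (1-p)(-1) ⇒ p = 1/5

p=1/5, q=1/6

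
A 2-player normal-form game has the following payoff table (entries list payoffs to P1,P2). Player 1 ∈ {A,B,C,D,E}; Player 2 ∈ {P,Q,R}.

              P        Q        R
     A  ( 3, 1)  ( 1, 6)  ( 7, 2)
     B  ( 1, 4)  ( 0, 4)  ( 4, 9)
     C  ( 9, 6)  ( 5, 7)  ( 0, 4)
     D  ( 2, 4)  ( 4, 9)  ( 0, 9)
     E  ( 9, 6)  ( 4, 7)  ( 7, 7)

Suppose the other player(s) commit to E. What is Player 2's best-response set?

argmax u_2 = {Q,R}

u_2(P vs E) = 6
u_2(Q vs E) = 7
u_2(R vs E) = 7
max payoff 7 at {Q,R}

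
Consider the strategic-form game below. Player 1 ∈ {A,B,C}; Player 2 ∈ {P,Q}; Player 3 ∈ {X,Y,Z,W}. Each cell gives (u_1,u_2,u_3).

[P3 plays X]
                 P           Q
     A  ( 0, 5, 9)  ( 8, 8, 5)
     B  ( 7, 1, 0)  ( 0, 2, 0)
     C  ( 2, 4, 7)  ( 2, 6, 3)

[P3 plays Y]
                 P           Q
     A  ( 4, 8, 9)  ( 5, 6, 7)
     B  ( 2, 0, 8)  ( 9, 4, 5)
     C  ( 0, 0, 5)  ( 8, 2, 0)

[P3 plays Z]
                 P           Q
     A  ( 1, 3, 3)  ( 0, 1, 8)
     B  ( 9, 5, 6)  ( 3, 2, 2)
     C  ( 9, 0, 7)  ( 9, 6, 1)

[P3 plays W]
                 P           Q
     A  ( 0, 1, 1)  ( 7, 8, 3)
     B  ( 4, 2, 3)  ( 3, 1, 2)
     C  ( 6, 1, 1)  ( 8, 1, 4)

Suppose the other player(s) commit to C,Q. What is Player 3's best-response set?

u_3(X vs C,Q) = 3
u_3(Y vs C,Q) = 0
u_3(Z vs C,Q) = 1
u_3(W vs C,Q) = 4
max payoff 4 at {W}

argmax u_3 = {W}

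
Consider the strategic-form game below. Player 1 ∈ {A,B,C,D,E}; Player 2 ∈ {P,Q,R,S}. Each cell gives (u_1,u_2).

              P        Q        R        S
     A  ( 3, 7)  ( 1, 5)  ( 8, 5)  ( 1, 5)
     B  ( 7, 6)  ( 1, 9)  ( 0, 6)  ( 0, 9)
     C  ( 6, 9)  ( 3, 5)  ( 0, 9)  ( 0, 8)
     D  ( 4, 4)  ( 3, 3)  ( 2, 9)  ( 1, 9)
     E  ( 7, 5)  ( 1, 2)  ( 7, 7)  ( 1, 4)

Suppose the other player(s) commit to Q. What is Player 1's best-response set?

u_1(A vs Q) = 1
u_1(B vs Q) = 1
u_1(C vs Q) = 3
u_1(D vs Q) = 3
u_1(E vs Q) = 1
max payoff 3 at {C,D}

argmax u_1 = {C,D}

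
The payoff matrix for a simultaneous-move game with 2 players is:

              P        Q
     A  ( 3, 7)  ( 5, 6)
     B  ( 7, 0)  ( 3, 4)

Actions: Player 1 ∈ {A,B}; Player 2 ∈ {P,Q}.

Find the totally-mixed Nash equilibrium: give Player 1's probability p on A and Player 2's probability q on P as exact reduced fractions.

P1 indiff ⇒ q·3+(1-q)·5 = q·7+(1-q)·3 ⇒ q(-4) = (1-q)(-2) ⇒ q = 1/3
P2 indiff ⇒ p·7+(1-p)·0 = p·6+(1-p)·4 ⇒ p(1) = (1-p)(4) ⇒ p = 4/5

p=4/5, q=1/3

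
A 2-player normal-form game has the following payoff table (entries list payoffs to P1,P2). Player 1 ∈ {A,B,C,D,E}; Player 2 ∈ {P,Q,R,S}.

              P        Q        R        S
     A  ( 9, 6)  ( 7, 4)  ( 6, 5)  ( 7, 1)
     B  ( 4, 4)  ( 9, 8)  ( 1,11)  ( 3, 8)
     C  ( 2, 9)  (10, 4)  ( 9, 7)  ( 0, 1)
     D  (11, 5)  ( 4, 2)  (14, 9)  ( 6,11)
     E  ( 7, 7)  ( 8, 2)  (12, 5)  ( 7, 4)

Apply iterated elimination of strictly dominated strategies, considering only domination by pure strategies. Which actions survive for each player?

IESDS → P1:{A,D,E} P2:{P,R,S}

P2 drop Q (R beats it: A:5>4 B:11>8 C:7>4 D:9>2 E:5>2)
P1 drop B (A beats it: P:9>4 R:6>1 S:7>3)
P1 drop C (D beats it: P:11>2 R:14>9 S:6>0)
P1→{A,D,E} P2→{P,R,S}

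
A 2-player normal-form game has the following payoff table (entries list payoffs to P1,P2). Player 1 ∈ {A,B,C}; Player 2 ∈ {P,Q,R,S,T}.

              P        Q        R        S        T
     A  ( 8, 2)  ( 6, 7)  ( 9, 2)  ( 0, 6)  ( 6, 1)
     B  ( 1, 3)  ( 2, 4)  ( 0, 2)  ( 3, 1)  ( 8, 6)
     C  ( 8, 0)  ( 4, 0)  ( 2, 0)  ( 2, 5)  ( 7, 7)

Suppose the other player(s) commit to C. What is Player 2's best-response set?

P2 best: {T}

u_2(P vs C) = 0
u_2(Q vs C) = 0
u_2(R vs C) = 0
u_2(S vs C) = 5
u_2(T vs C) = 7
max payoff 7 at {T}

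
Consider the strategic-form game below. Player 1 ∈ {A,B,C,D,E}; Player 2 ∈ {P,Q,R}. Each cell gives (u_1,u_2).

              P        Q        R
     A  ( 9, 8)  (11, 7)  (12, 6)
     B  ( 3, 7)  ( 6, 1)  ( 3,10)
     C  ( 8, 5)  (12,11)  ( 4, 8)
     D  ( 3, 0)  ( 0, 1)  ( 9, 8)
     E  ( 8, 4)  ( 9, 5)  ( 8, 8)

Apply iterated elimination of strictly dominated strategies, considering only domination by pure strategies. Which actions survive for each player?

P1 drop B (A beats it: P:9>3 Q:11>6 R:12>3)
P1 drop D (A beats it: P:9>3 Q:11>0 R:12>9)
P1 drop E (A beats it: P:9>8 Q:11>9 R:12>8)
P2 drop R (Q beats it: A:7>6 C:11>8)
P1→{A,C} P2→{P,Q}

IESDS → P1:{A,C} P2:{P,Q}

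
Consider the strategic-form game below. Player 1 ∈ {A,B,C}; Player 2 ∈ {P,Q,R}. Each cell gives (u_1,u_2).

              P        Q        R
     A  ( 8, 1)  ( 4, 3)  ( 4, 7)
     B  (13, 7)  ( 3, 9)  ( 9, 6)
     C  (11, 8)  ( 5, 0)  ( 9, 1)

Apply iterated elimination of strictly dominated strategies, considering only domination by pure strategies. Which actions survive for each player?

Survivors P1:{B,C} P2:{P,Q}

P1 drop A (C beats it: P:11>8 Q:5>4 R:9>4)
P2 drop R (P beats it: B:7>6 C:8>1)
P1→{B,C} P2→{P,Q}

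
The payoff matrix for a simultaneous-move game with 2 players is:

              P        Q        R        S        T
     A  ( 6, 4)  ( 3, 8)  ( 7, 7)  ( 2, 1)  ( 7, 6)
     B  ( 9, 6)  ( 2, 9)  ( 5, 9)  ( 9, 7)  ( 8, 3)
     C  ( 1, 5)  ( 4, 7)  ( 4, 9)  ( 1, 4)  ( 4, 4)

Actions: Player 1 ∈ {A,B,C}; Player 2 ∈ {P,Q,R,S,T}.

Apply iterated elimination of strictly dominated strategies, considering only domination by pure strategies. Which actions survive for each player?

P2 drop P (Q beats it: A:8>4 B:9>6 C:7>5)
P2 drop S (Q beats it: A:8>1 B:9>7 C:7>4)
P2 drop T (Q beats it: A:8>6 B:9>3 C:7>4)
P1 drop B (A beats it: Q:3>2 R:7>5)
P1→{A,C} P2→{Q,R}

IESDS → P1:{A,C} P2:{Q,R}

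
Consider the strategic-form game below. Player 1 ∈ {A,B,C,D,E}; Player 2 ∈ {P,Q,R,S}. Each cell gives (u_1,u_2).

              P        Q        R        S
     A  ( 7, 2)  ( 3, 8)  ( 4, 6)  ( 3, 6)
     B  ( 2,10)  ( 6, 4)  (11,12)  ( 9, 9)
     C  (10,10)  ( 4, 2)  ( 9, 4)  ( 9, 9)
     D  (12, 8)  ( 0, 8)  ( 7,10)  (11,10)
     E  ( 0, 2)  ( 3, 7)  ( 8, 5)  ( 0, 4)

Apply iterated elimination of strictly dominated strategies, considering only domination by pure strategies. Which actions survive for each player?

P1 drop A (C beats it: P:10>7 Q:4>3 R:9>4 S:9>3)
P1 drop E (B beats it: P:2>0 Q:6>3 R:11>8 S:9>0)
P2 drop Q (R beats it: B:12>4 C:4>2 D:10>8)
P1→{B,C,D} P2→{P,R,S}

Remaining: P1:{B,C,D} P2:{P,R,S}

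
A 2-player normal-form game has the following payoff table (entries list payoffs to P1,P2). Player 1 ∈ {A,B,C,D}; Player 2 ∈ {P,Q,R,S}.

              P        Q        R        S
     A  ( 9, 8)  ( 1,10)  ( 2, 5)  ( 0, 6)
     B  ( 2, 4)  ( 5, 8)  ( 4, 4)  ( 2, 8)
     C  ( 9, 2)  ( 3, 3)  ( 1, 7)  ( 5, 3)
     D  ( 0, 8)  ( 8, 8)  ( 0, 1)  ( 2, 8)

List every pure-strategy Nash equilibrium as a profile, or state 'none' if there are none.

PSNE = {(D,Q)}

(A,P): not NE [P2→Q gives 10>8]
(A,Q): not NE [P1→D gives 8>1]
(A,R): not NE [P1→B gives 4>2; P2→Q gives 10>5]
(A,S): not NE [P1→C gives 5>0; P2→Q gives 10>6]
(B,P): not NE [P1→C gives 9>2; P2→S gives 8>4]
(B,Q): not NE [P1→D gives 8>5]
(B,R): not NE [P2→S gives 8>4]
(B,S): not NE [P1→C gives 5>2]
(C,P): not NE [P2→R gives 7>2]
(C,Q): not NE [P1→D gives 8>3; P2→R gives 7>3]
(C,R): not NE [P1→B gives 4>1]
(C,S): not NE [P2→R gives 7>3]
(D,P): not NE [P1→C gives 9>0]
(D,Q): NE
(D,R): not NE [P1→B gives 4>0; P2→S gives 8>1]
(D,S): not NE [P1→C gives 5>2]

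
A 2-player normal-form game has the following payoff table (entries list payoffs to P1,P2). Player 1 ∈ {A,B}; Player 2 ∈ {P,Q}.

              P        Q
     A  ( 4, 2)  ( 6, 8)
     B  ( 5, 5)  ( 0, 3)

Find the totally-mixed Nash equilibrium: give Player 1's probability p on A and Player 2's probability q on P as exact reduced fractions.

P1 indiff ⇒ q·4+(1-q)·6 = q·5+(1-q)·0 ⇒ q(-1) = (1-q)(-6) ⇒ q = 6/7
P2 indiff ⇒ p·2+(1-p)·5 = p·8+(1-p)·3 ⇒ p(-6) = (1-p)(-2) ⇒ p = 1/4

p=1/4, q=6/7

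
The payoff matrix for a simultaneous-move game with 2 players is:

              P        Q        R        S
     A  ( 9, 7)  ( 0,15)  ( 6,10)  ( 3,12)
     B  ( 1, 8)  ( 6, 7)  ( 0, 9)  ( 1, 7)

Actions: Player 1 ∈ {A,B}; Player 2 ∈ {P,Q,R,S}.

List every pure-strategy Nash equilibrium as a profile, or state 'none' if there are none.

Equilibria: none

(A,P): not NE [P2→Q gives 15>7]
(A,Q): not NE [P1→B gives 6>0]
(A,R): not NE [P2→Q gives 15>10]
(A,S): not NE [P2→Q gives 15>12]
(B,P): not NE [P1→A gives 9>1; P2→R gives 9>8]
(B,Q): not NE [P2→R gives 9>7]
(B,R): not NE [P1→A gives 6>0]
(B,S): not NE [P1→A gives 3>1; P2→R gives 9>7]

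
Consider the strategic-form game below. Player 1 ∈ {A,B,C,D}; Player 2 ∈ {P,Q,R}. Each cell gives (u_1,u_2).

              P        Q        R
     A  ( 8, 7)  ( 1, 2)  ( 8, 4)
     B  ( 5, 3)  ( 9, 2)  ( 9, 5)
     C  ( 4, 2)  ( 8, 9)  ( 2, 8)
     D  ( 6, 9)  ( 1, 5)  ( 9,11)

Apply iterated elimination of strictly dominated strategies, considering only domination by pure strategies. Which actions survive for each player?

P1 drop C (B beats it: P:5>4 Q:9>8 R:9>2)
P2 drop Q (P beats it: A:7>2 B:3>2 D:9>5)
P1→{A,B,D} P2→{P,R}

IESDS → P1:{A,B,D} P2:{P,R}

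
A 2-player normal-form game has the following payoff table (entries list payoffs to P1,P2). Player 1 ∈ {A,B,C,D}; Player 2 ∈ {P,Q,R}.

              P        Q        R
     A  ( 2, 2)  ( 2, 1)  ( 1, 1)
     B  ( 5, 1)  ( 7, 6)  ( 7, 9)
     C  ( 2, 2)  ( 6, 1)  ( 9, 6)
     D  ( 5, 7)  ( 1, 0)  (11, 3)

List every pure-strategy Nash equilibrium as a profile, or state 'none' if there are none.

Nash profiles: (D,P)

(A,P): not NE [P1→D gives 5>2]
(A,Q): not NE [P1→B gives 7>2; P2→P gives 2>1]
(A,R): not NE [P1→D gives 11>1; P2→P gives 2>1]
(B,P): not NE [P2→R gives 9>1]
(B,Q): not NE [P2→R gives 9>6]
(B,R): not NE [P1→D gives 11>7]
(C,P): not NE [P1→D gives 5>2; P2→R gives 6>2]
(C,Q): not NE [P1→B gives 7>6; P2→R gives 6>1]
(C,R): not NE [P1→D gives 11>9]
(D,P): NE
(D,Q): not NE [P1→B gives 7>1; P2→P gives 7>0]
(D,R): not NE [P2→P gives 7>3]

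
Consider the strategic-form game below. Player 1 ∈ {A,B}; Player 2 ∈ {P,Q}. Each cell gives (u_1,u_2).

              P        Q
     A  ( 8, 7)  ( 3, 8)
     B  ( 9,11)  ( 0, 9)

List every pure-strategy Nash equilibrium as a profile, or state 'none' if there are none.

PSNE = {(A,Q), (B,P)}

(A,P): not NE [P1→B gives 9>8; P2→Q gives 8>7]
(A,Q): NE
(B,P): NE
(B,Q): not NE [P1→A gives 3>0; P2→P gives 11>9]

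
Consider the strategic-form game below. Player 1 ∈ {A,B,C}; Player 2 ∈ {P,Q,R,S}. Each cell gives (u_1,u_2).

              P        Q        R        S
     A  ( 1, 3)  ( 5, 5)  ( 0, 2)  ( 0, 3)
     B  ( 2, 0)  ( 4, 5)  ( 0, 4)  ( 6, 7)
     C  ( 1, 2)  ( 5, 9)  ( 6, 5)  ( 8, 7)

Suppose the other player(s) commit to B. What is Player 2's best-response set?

u_2(P vs B) = 0
u_2(Q vs B) = 5
u_2(R vs B) = 4
u_2(S vs B) = 7
max payoff 7 at {S}

BR_2 = {S}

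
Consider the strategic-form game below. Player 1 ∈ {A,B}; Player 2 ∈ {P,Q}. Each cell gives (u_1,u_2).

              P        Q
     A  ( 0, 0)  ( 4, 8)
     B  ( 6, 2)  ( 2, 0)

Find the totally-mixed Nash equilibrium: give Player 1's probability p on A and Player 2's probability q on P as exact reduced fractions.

p=1/5, q=1/4

P1 indiff ⇒ q·0+(1-q)·4 = q·6+(1-q)·2 ⇒ q(-6) = (1-q)(-2) ⇒ q = 1/4
P2 indiff ⇒ p·0+(1-p)·2 = p·8+(1-p)·0 ⇒ p(-8) = (1-p)(-2) ⇒ p = 1/5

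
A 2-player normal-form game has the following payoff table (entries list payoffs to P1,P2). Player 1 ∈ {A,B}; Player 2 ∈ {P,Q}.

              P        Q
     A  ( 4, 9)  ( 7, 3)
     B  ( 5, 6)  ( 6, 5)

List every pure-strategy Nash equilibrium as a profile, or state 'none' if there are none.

(A,P): not NE [P1→B gives 5>4]
(A,Q): not NE [P2→P gives 9>3]
(B,P): NE
(B,Q): not NE [P1→A gives 7>6; P2→P gives 6>5]

Nash profiles: (B,P)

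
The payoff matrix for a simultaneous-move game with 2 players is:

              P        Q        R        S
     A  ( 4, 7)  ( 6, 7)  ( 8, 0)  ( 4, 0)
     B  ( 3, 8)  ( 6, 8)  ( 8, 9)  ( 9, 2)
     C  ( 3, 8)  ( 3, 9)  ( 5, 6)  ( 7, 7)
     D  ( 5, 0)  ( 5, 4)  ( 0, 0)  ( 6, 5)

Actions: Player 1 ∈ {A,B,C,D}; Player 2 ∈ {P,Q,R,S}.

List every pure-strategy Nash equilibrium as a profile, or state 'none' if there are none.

(A,P): not NE [P1→D gives 5>4]
(A,Q): NE
(A,R): not NE [P2→Q gives 7>0]
(A,S): not NE [P1→B gives 9>4; P2→Q gives 7>0]
(B,P): not NE [P1→D gives 5>3; P2→R gives 9>8]
(B,Q): not NE [P2→R gives 9>8]
(B,R): NE
(B,S): not NE [P2→R gives 9>2]
(C,P): not NE [P1→D gives 5>3; P2→Q gives 9>8]
(C,Q): not NE [P1→B gives 6>3]
(C,R): not NE [P1→B gives 8>5; P2→Q gives 9>6]
(C,S): not NE [P1→B gives 9>7; P2→Q gives 9>7]
(D,P): not NE [P2→S gives 5>0]
(D,Q): not NE [P1→B gives 6>5; P2→S gives 5>4]
(D,R): not NE [P1→B gives 8>0; P2→S gives 5>0]
(D,S): not NE [P1→B gives 9>6]

NE set: (A,Q), (B,R)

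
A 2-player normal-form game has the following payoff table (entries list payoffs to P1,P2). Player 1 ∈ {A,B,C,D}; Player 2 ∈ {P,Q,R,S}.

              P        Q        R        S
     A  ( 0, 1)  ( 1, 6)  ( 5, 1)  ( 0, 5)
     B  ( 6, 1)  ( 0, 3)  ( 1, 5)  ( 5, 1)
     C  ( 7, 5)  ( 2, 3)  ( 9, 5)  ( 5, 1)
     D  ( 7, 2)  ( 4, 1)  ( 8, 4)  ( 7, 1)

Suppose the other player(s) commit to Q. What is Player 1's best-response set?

BR_1 = {D}

u_1(A vs Q) = 1
u_1(B vs Q) = 0
u_1(C vs Q) = 2
u_1(D vs Q) = 4
max payoff 4 at {D}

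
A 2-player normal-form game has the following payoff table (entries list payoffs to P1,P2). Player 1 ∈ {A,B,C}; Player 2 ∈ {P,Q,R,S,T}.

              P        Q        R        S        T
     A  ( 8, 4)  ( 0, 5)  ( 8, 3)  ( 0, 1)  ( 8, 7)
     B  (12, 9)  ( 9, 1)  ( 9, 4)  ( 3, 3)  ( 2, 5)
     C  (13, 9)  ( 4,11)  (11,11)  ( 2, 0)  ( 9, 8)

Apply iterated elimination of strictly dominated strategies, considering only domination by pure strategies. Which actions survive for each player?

Remaining: P1:{B,C} P2:{P,Q,R}

P1 drop A (C beats it: P:13>8 Q:4>0 R:11>8 S:2>0 T:9>8)
P2 drop S (P beats it: B:9>3 C:9>0)
P2 drop T (P beats it: B:9>5 C:9>8)
P1→{B,C} P2→{P,Q,R}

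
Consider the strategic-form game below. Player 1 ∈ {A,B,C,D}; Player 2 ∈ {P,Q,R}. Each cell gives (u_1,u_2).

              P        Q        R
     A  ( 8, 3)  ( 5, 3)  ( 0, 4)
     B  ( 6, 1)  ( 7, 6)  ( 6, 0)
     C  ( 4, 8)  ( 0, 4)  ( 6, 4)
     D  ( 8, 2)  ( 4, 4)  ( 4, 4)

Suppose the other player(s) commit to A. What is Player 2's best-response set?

P2 best: {R}

u_2(P vs A) = 3
u_2(Q vs A) = 3
u_2(R vs A) = 4
max payoff 4 at {R}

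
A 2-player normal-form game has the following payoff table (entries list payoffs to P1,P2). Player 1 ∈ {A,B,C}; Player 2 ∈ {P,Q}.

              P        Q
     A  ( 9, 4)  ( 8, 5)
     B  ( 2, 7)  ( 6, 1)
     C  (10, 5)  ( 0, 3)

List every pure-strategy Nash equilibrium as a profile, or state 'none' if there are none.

(A,P): not NE [P1→C gives 10>9; P2→Q gives 5>4]
(A,Q): NE
(B,P): not NE [P1→C gives 10>2]
(B,Q): not NE [P1→A gives 8>6; P2→P gives 7>1]
(C,P): NE
(C,Q): not NE [P1→A gives 8>0; P2→P gives 5>3]

PSNE = {(A,Q), (C,P)}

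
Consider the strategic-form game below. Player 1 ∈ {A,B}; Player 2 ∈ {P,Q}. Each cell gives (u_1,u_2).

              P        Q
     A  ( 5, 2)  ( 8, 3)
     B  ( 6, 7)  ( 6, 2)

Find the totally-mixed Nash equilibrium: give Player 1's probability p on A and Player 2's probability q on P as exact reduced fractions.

P1 mixes 5/6 on A; P2 mixes 2/3 on P

P1 indiff ⇒ q·5+(1-q)·8 = q·6+(1-q)·6 ⇒ q(-1) = (1-q)(-2) ⇒ q = 2/3
P2 indiff ⇒ p·2+(1-p)·7 = p·3+(1-p)·2 ⇒ p(-1) = (1-p)(-5) ⇒ p = 5/6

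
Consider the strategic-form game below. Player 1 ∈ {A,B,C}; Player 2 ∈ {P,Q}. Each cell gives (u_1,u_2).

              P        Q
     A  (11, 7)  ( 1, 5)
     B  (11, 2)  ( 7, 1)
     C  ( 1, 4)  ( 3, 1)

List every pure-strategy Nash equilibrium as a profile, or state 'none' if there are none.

PSNE = {(A,P), (B,P)}

(A,P): NE
(A,Q): not NE [P1→B gives 7>1; P2→P gives 7>5]
(B,P): NE
(B,Q): not NE [P2→P gives 2>1]
(C,P): not NE [P1→B gives 11>1]
(C,Q): not NE [P1→B gives 7>3; P2→P gives 4>1]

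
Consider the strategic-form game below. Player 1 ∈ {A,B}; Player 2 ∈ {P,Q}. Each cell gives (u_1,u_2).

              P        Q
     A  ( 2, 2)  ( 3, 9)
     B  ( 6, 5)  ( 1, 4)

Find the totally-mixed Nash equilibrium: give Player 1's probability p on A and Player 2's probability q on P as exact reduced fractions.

(p,q) = (1/8, 1/3)

P1 indiff ⇒ q·2+(1-q)·3 = q·6+(1-q)·1 ⇒ q(-4) = (1-q)(-2) ⇒ q = 1/3
P2 indiff ⇒ p·2+(1-p)·5 = p·9+(1-p)·4 ⇒ p(-7) = (1-p)(-1) ⇒ p = 1/8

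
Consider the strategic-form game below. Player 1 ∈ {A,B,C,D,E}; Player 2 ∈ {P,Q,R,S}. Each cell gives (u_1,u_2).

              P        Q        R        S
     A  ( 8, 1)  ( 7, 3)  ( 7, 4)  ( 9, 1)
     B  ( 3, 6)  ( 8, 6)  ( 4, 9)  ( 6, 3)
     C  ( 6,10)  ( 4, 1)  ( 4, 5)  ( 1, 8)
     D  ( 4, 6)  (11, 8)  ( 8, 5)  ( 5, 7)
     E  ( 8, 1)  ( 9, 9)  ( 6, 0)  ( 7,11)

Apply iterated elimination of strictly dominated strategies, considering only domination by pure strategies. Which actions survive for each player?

P1 drop B (E beats it: P:8>3 Q:9>8 R:6>4 S:7>6)
P1 drop C (A beats it: P:8>6 Q:7>4 R:7>4 S:9>1)
P2 drop P (Q beats it: A:3>1 D:8>6 E:9>1)
P1→{A,D,E} P2→{Q,R,S}

Survivors P1:{A,D,E} P2:{Q,R,S}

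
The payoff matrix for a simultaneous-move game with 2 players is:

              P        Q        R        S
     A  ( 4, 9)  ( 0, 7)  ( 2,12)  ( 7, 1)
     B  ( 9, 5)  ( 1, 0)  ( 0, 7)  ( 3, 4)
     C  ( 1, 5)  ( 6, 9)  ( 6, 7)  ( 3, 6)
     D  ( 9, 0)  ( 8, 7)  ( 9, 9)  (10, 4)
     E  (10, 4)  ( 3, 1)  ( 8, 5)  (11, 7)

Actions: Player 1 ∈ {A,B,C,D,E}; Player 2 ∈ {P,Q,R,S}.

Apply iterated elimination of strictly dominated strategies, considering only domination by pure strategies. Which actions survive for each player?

P1 drop A (D beats it: P:9>4 Q:8>0 R:9>2 S:10>7)
P1 drop B (E beats it: P:10>9 Q:3>1 R:8>0 S:11>3)
P1 drop C (D beats it: P:9>1 Q:8>6 R:9>6 S:10>3)
P2 drop P (R beats it: D:9>0 E:5>4)
P2 drop Q (R beats it: D:9>7 E:5>1)
P1→{D,E} P2→{R,S}

IESDS → P1:{D,E} P2:{R,S}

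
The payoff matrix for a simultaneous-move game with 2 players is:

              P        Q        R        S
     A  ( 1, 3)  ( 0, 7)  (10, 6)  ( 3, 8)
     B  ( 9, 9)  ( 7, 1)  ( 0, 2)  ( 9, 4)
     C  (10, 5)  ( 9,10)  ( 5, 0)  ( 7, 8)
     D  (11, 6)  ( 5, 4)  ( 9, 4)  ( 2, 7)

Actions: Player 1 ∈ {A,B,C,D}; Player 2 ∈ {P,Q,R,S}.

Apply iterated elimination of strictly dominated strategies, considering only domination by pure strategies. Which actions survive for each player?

IESDS → P1:{B,C,D} P2:{P,Q,S}

P2 drop R (S beats it: A:8>6 B:4>2 C:8>0 D:7>4)
P1 drop A (B beats it: P:9>1 Q:7>0 S:9>3)
P1→{B,C,D} P2→{P,Q,S}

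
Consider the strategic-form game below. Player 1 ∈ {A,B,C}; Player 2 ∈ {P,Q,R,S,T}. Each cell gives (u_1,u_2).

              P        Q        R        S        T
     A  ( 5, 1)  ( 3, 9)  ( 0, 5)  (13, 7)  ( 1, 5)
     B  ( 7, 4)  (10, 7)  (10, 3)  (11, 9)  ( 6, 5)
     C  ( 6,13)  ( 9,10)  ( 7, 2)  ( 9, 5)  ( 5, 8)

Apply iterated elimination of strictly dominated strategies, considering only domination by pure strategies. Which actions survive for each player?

Remaining: P1:{A,B} P2:{Q,S}

P1 drop C (B beats it: P:7>6 Q:10>9 R:10>7 S:11>9 T:6>5)
P2 drop P (Q beats it: A:9>1 B:7>4)
P2 drop R (Q beats it: A:9>5 B:7>3)
P2 drop T (Q beats it: A:9>5 B:7>5)
P1→{A,B} P2→{Q,S}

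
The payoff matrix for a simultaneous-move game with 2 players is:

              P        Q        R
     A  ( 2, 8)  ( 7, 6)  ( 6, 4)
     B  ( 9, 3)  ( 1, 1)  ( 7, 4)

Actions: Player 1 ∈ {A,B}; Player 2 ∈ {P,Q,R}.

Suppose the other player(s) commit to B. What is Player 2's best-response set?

u_2(P vs B) = 3
u_2(Q vs B) = 1
u_2(R vs B) = 4
max payoff 4 at {R}

BR_2 = {R}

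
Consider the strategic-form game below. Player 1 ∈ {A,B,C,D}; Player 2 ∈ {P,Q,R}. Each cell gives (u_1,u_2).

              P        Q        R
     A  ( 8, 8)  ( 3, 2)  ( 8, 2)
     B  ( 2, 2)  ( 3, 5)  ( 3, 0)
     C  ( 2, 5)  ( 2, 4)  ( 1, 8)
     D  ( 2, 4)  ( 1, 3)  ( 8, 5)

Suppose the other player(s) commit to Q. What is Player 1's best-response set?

P1 best: {A,B}

u_1(A vs Q) = 3
u_1(B vs Q) = 3
u_1(C vs Q) = 2
u_1(D vs Q) = 1
max payoff 3 at {A,B}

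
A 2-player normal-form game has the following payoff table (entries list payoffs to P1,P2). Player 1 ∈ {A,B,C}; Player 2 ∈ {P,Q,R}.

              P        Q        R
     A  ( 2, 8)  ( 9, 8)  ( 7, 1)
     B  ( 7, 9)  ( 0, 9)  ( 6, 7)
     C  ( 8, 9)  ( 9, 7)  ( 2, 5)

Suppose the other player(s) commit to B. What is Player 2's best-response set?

u_2(P vs B) = 9
u_2(Q vs B) = 9
u_2(R vs B) = 7
max payoff 9 at {P,Q}

P2 best: {P,Q}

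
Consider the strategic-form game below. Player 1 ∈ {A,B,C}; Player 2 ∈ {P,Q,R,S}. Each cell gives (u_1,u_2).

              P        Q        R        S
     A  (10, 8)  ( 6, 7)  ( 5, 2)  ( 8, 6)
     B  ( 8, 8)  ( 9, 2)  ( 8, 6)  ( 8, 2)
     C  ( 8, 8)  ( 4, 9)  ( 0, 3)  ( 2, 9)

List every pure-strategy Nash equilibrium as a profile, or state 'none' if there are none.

PSNE = {(A,P)}

(A,P): NE
(A,Q): not NE [P1→B gives 9>6; P2→P gives 8>7]
(A,R): not NE [P1→B gives 8>5; P2→P gives 8>2]
(A,S): not NE [P2→P gives 8>6]
(B,P): not NE [P1→A gives 10>8]
(B,Q): not NE [P2→P gives 8>2]
(B,R): not NE [P2→P gives 8>6]
(B,S): not NE [P2→P gives 8>2]
(C,P): not NE [P1→A gives 10>8; P2→S gives 9>8]
(C,Q): not NE [P1→B gives 9>4]
(C,R): not NE [P1→B gives 8>0; P2→S gives 9>3]
(C,S): not NE [P1→B gives 8>2]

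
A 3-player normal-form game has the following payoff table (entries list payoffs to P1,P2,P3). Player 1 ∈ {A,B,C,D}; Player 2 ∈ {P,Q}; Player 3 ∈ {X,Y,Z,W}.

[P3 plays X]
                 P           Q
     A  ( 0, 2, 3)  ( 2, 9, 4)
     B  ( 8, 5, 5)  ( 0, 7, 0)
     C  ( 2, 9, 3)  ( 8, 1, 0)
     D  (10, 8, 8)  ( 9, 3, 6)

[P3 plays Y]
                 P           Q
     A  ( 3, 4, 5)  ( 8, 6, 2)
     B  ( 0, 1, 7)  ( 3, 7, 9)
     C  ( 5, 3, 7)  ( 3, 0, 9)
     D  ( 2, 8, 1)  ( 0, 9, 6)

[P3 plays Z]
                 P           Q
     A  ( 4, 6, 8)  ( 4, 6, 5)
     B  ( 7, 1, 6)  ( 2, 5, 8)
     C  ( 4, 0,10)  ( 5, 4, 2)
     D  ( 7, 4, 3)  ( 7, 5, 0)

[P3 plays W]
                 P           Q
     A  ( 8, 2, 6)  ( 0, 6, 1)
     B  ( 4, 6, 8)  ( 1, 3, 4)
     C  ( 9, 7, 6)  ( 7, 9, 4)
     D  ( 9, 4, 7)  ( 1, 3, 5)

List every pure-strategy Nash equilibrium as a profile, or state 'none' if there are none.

(A,P,X): not NE [P1→D gives 10>0; P2→Q gives 9>2; P3→Z gives 8>3]
(A,P,Y): not NE [P1→C gives 5>3; P2→Q gives 6>4; P3→Z gives 8>5]
(A,P,Z): not NE [P1→D gives 7>4]
(A,P,W): not NE [P1→D gives 9>8; P2→Q gives 6>2; P3→Z gives 8>6]
(A,Q,X): not NE [P1→D gives 9>2; P3→Z gives 5>4]
(A,Q,Y): not NE [P3→Z gives 5>2]
(A,Q,Z): not NE [P1→D gives 7>4]
(A,Q,W): not NE [P1→C gives 7>0; P3→Z gives 5>1]
(B,P,X): not NE [P1→D gives 10>8; P2→Q gives 7>5; P3→W gives 8>5]
(B,P,Y): not NE [P1→C gives 5>0; P2→Q gives 7>1; P3→W gives 8>7]
(B,P,Z): not NE [P2→Q gives 5>1; P3→W gives 8>6]
(B,P,W): not NE [P1→D gives 9>4]
(B,Q,X): not NE [P1→D gives 9>0; P3→Y gives 9>0]
(B,Q,Y): not NE [P1→A gives 8>3]
(B,Q,Z): not NE [P1→D gives 7>2; P3→Y gives 9>8]
(B,Q,W): not NE [P1→C gives 7>1; P2→P gives 6>3; P3→Y gives 9>4]
(C,P,X): not NE [P1→D gives 10>2; P3→Z gives 10>3]
(C,P,Y): not NE [P3→Z gives 10>7]
(C,P,Z): not NE [P1→D gives 7>4; P2→Q gives 4>0]
(C,P,W): not NE [P2→Q gives 9>7; P3→Z gives 10>6]
(C,Q,X): not NE [P1→D gives 9>8; P2→P gives 9>1; P3→Y gives 9>0]
(C,Q,Y): not NE [P1→A gives 8>3; P2→P gives 3>0]
(C,Q,Z): not NE [P1→D gives 7>5; P3→Y gives 9>2]
(C,Q,W): not NE [P3→Y gives 9>4]
(D,P,X): NE
(D,P,Y): not NE [P1→C gives 5>2; P2→Q gives 9>8; P3→X gives 8>1]
(D,P,Z): not NE [P2→Q gives 5>4; P3→X gives 8>3]
(D,P,W): not NE [P3→X gives 8>7]
(D,Q,X): not NE [P2→P gives 8>3]
(D,Q,Y): not NE [P1→A gives 8>0]
(D,Q,Z): not NE [P3→Y gives 6>0]
(D,Q,W): not NE [P1→C gives 7>1; P2→P gives 4>3; P3→Y gives 6>5]

PSNE = {(D,P,X)}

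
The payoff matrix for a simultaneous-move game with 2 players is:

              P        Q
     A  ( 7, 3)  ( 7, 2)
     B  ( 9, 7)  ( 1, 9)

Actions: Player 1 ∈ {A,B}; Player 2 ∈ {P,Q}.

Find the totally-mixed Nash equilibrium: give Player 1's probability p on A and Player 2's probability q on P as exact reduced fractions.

P1 indiff ⇒ q·7+(1-q)·7 = q·9+(1-q)·1 ⇒ q(-2) = (1-q)(-6) ⇒ q = 3/4
P2 indiff ⇒ p·3+(1-p)·7 = p·2+(1-p)·9 ⇒ p(1) = (1-p)(2) ⇒ p = 2/3

(p,q) = (2/3, 3/4)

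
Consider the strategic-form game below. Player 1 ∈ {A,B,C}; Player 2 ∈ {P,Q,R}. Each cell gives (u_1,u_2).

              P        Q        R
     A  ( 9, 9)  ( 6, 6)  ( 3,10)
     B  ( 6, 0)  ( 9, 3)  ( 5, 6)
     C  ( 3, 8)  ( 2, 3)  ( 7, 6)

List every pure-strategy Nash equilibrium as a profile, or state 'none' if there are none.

(A,P): not NE [P2→R gives 10>9]
(A,Q): not NE [P1→B gives 9>6; P2→R gives 10>6]
(A,R): not NE [P1→C gives 7>3]
(B,P): not NE [P1→A gives 9>6; P2→R gives 6>0]
(B,Q): not NE [P2→R gives 6>3]
(B,R): not NE [P1→C gives 7>5]
(C,P): not NE [P1→A gives 9>3]
(C,Q): not NE [P1→B gives 9>2; P2→P gives 8>3]
(C,R): not NE [P2→P gives 8>6]

No pure NE.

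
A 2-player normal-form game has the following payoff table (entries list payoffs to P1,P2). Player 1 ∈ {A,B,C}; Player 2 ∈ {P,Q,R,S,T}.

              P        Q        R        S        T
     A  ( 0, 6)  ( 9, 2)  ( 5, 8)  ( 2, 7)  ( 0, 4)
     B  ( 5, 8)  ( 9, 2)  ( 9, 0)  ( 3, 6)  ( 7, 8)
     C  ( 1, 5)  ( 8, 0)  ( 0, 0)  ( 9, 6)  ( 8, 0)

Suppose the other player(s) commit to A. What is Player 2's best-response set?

u_2(P vs A) = 6
u_2(Q vs A) = 2
u_2(R vs A) = 8
u_2(S vs A) = 7
u_2(T vs A) = 4
max payoff 8 at {R}

P2 best: {R}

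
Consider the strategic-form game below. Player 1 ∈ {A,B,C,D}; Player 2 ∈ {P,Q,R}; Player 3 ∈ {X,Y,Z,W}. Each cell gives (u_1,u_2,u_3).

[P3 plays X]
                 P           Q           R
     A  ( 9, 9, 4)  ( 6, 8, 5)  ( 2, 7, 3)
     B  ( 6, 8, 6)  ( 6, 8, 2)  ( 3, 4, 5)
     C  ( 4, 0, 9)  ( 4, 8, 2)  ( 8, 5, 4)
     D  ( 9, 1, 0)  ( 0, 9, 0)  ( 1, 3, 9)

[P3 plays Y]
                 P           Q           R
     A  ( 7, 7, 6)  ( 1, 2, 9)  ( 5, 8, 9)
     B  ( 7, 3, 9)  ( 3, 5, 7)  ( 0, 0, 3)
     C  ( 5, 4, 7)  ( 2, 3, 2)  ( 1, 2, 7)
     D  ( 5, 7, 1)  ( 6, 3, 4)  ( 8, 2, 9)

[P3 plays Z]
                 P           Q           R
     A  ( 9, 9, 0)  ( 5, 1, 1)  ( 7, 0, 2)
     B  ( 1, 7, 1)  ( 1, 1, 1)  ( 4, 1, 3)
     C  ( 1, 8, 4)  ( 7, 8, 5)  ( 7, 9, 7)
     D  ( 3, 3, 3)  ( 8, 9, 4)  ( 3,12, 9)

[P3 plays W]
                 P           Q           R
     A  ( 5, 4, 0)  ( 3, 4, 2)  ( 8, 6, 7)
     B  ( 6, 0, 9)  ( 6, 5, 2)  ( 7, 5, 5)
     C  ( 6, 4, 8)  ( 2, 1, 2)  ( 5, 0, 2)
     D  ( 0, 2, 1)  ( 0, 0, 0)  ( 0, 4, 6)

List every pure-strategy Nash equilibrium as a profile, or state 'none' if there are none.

NE set: (C,R,Z)

(A,P,X): not NE [P3→Y gives 6>4]
(A,P,Y): not NE [P2→R gives 8>7]
(A,P,Z): not NE [P3→Y gives 6>0]
(A,P,W): not NE [P1→C gives 6>5; P2→R gives 6>4; P3→Y gives 6>0]
(A,Q,X): not NE [P2→P gives 9>8; P3→Y gives 9>5]
(A,Q,Y): not NE [P1→D gives 6>1; P2→R gives 8>2]
(A,Q,Z): not NE [P1→D gives 8>5; P2→P gives 9>1; P3→Y gives 9>1]
(A,Q,W): not NE [P1→B gives 6>3; P2→R gives 6>4; P3→Y gives 9>2]
(A,R,X): not NE [P1→C gives 8>2; P2→P gives 9>7; P3→Y gives 9>3]
(A,R,Y): not NE [P1→D gives 8>5]
(A,R,Z): not NE [P2→P gives 9>0; P3→Y gives 9>2]
(A,R,W): not NE [P3→Y gives 9>7]
(B,P,X): not NE [P1→D gives 9>6; P3→W gives 9>6]
(B,P,Y): not NE [P2→Q gives 5>3]
(B,P,Z): not NE [P1→A gives 9>1; P3→W gives 9>1]
(B,P,W): not NE [P2→R gives 5>0]
(B,Q,X): not NE [P3→Y gives 7>2]
(B,Q,Y): not NE [P1→D gives 6>3]
(B,Q,Z): not NE [P1→D gives 8>1; P2→P gives 7>1; P3→Y gives 7>1]
(B,Q,W): not NE [P3→Y gives 7>2]
(B,R,X): not NE [P1→C gives 8>3; P2→Q gives 8>4]
(B,R,Y): not NE [P1→D gives 8>0; P2→Q gives 5>0; P3→W gives 5>3]
(B,R,Z): not NE [P1→C gives 7>4; P2→P gives 7>1; P3→W gives 5>3]
(B,R,W): not NE [P1→A gives 8>7]
(C,P,X): not NE [P1→D gives 9>4; P2→Q gives 8>0]
(C,P,Y): not NE [P1→B gives 7>5; P3→X gives 9>7]
(C,P,Z): not NE [P1→A gives 9>1; P2→R gives 9>8; P3→X gives 9>4]
(C,P,W): not NE [P3→X gives 9>8]
(C,Q,X): not NE [P1→B gives 6>4; P3→Z gives 5>2]
(C,Q,Y): not NE [P1→D gives 6>2; P2→P gives 4>3; P3→Z gives 5>2]
(C,Q,Z): not NE [P1→D gives 8>7; P2→R gives 9>8]
(C,Q,W): not NE [P1→B gives 6>2; P2→P gives 4>1; P3→Z gives 5>2]
(C,R,X): not NE [P2→Q gives 8>5; P3→Z gives 7>4]
(C,R,Y): not NE [P1→D gives 8>1; P2→P gives 4>2]
(C,R,Z): NE
(C,R,W): not NE [P1→A gives 8>5; P2→P gives 4>0; P3→Z gives 7>2]
(D,P,X): not NE [P2→Q gives 9>1; P3→Z gives 3>0]
(D,P,Y): not NE [P1→B gives 7>5; P3→Z gives 3>1]
(D,P,Z): not NE [P1→A gives 9>3; P2→R gives 12>3]
(D,P,W): not NE [P1→C gives 6>0; P2→R gives 4>2; P3→Z gives 3>1]
(D,Q,X): not NE [P1→B gives 6>0; P3→Z gives 4>0]
(D,Q,Y): not NE [P2→P gives 7>3]
(D,Q,Z): not NE [P2→R gives 12>9]
(D,Q,W): not NE [P1→B gives 6>0; P2→R gives 4>0; P3→Z gives 4>0]
(D,R,X): not NE [P1→C gives 8>1; P2→Q gives 9>3]
(D,R,Y): not NE [P2→P gives 7>2]
(D,R,Z): not NE [P1→C gives 7>3]
(D,R,W): not NE [P1→A gives 8>0; P3→Z gives 9>6]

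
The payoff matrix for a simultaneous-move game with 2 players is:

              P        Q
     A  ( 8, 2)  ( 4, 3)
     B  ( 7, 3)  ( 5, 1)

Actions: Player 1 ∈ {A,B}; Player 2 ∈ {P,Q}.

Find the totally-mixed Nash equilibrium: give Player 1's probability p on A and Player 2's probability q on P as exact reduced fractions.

p=2/3, q=1/2

P1 indiff ⇒ q·8+(1-q)·4 = q·7+(1-q)·5 ⇒ q(1) = (1-q)(1) ⇒ q = 1/2
P2 indiff ⇒ p·2+(1-p)·3 = p·3+(1-p)·1 ⇒ p(-1) = (1-p)(-2) ⇒ p = 2/3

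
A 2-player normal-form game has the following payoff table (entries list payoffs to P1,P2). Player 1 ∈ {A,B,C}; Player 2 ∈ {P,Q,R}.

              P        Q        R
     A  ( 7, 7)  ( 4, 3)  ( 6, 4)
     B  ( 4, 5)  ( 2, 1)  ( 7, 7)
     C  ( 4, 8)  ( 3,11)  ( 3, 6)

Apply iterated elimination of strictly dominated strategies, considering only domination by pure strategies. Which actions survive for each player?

P1 drop C (A beats it: P:7>4 Q:4>3 R:6>3)
P2 drop Q (P beats it: A:7>3 B:5>1)
P1→{A,B} P2→{P,R}

Remaining: P1:{A,B} P2:{P,R}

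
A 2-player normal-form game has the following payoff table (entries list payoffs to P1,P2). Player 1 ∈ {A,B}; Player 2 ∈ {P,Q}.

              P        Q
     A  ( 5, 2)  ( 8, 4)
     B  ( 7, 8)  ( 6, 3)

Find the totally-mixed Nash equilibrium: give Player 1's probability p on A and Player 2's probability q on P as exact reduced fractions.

p=5/7, q=1/2

P1 indiff ⇒ q·5+(1-q)·8 = q·7+(1-q)·6 ⇒ q(-2) = (1-q)(-2) ⇒ q = 1/2
P2 indiff ⇒ p·2+(1-p)·8 = p·4+(1-p)·3 ⇒ p(-2) = (1-p)(-5) ⇒ p = 5/7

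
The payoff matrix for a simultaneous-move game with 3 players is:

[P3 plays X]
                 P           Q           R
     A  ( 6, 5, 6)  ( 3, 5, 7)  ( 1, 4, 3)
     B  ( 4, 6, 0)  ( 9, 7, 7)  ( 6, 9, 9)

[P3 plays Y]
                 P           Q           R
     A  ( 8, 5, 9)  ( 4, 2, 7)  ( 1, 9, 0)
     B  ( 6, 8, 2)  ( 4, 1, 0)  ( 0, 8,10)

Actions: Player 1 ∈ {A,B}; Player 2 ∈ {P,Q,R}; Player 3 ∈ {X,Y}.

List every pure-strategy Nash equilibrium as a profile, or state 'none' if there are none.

No pure NE.

(A,P,X): not NE [P3→Y gives 9>6]
(A,P,Y): not NE [P2→R gives 9>5]
(A,Q,X): not NE [P1→B gives 9>3]
(A,Q,Y): not NE [P2→R gives 9>2]
(A,R,X): not NE [P1→B gives 6>1; P2→Q gives 5>4]
(A,R,Y): not NE [P3→X gives 3>0]
(B,P,X): not NE [P1→A gives 6>4; P2→R gives 9>6; P3→Y gives 2>0]
(B,P,Y): not NE [P1→A gives 8>6]
(B,Q,X): not NE [P2→R gives 9>7]
(B,Q,Y): not NE [P2→R gives 8>1; P3→X gives 7>0]
(B,R,X): not NE [P3→Y gives 10>9]
(B,R,Y): not NE [P1→A gives 1>0]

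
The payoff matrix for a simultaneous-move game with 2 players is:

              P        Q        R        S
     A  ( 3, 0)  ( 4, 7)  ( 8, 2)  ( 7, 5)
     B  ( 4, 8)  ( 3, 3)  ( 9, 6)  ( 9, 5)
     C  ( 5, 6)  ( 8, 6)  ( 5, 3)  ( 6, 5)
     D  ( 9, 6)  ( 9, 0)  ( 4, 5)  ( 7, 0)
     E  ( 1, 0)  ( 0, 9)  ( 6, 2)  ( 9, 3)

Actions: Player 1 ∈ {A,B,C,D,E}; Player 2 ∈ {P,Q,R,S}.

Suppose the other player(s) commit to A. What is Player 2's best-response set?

argmax u_2 = {Q}

u_2(P vs A) = 0
u_2(Q vs A) = 7
u_2(R vs A) = 2
u_2(S vs A) = 5
max payoff 7 at {Q}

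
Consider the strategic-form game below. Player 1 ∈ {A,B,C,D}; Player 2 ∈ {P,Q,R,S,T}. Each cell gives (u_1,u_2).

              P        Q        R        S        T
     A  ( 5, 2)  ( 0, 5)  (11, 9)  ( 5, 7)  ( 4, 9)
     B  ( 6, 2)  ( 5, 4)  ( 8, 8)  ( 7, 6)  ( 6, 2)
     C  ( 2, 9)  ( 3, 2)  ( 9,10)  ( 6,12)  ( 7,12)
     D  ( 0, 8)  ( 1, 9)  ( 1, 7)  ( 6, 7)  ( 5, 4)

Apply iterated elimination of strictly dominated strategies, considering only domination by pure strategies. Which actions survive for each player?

P1 drop D (B beats it: P:6>0 Q:5>1 R:8>1 S:7>6 T:6>5)
P2 drop P (R beats it: A:9>2 B:8>2 C:10>9)
P2 drop Q (R beats it: A:9>5 B:8>4 C:10>2)
P1→{A,B,C} P2→{R,S,T}

IESDS → P1:{A,B,C} P2:{R,S,T}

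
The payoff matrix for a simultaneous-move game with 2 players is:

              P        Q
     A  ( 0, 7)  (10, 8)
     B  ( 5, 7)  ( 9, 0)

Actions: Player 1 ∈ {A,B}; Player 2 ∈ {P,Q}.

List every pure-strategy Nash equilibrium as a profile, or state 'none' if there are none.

(A,P): not NE [P1→B gives 5>0; P2→Q gives 8>7]
(A,Q): NE
(B,P): NE
(B,Q): not NE [P1→A gives 10>9; P2→P gives 7>0]

PSNE = {(A,Q), (B,P)}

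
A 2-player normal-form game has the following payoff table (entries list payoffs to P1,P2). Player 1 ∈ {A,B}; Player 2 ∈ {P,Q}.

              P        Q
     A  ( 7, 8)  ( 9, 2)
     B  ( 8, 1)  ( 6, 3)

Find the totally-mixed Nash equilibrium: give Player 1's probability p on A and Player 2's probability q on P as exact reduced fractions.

p=1/4, q=3/4

P1 indiff ⇒ q·7+(1-q)·9 = q·8+(1-q)·6 ⇒ q(-1) = (1-q)(-3) ⇒ q = 3/4
P2 indiff ⇒ p·8+(1-p)·1 = p·2+(1-p)·3 ⇒ p(6) = (1-p)(2) ⇒ p = 1/4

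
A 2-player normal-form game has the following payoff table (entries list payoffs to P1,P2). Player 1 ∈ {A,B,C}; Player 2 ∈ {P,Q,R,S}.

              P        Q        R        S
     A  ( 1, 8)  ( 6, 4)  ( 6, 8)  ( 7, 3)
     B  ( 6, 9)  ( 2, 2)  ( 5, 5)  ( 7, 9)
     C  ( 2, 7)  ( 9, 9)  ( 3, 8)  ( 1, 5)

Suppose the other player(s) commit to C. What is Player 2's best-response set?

P2 best: {Q}

u_2(P vs C) = 7
u_2(Q vs C) = 9
u_2(R vs C) = 8
u_2(S vs C) = 5
max payoff 9 at {Q}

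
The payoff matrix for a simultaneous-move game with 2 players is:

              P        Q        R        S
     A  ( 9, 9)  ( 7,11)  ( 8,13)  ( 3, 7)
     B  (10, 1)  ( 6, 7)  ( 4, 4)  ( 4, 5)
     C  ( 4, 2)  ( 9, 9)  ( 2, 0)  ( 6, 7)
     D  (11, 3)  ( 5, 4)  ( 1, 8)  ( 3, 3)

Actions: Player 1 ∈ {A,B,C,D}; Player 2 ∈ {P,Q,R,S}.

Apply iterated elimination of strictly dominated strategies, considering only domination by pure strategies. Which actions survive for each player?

P2 drop P (Q beats it: A:11>9 B:7>1 C:9>2 D:4>3)
P1 drop D (B beats it: Q:6>5 R:4>1 S:4>3)
P2 drop S (Q beats it: A:11>7 B:7>5 C:9>7)
P1 drop B (A beats it: Q:7>6 R:8>4)
P1→{A,C} P2→{Q,R}

IESDS → P1:{A,C} P2:{Q,R}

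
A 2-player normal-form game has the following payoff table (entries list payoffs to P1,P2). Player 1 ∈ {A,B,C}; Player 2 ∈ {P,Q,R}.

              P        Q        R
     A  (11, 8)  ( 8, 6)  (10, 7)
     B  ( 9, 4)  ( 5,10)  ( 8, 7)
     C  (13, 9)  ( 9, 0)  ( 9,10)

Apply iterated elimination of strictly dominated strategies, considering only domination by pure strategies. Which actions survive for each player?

Survivors P1:{A,C} P2:{P,R}

P1 drop B (A beats it: P:11>9 Q:8>5 R:10>8)
P2 drop Q (P beats it: A:8>6 C:9>0)
P1→{A,C} P2→{P,R}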